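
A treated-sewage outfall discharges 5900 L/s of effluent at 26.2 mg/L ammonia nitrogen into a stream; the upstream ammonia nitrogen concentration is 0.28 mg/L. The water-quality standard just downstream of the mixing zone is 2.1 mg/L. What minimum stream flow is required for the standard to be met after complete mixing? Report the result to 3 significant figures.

78100 L/s

Set C_mix = 2.1: (Q·0.2800 + 5900·26.20) / (Q + 5900) = 2.1
→ Q = 5900·(26.20 − 2.1)/(2.1 − 0.2800) = 78130 L/s.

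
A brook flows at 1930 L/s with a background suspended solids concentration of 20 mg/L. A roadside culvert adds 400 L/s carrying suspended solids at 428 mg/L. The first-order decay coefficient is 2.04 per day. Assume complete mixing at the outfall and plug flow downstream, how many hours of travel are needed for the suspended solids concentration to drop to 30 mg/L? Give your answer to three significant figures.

12.9 h

Flow-weighted average: C = (1930·20.00 + 400.0·428.0) / 2330 = 209800/2330 = 90.04 mg/L.
90.04·exp(−k·t) = 30 → t = ln(90.04/30)/k = 46550 s = 12.93 h.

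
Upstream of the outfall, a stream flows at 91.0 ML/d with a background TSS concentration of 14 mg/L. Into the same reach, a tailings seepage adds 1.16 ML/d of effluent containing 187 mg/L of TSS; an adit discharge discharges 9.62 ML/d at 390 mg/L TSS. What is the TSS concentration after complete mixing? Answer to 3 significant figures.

51.5 mg/L

Conservation of mass: C = (91.00·14.00 + 1.160·187.0 + 9.620·390.0) / 101.8 = 5243/101.8 = 51.51 mg/L.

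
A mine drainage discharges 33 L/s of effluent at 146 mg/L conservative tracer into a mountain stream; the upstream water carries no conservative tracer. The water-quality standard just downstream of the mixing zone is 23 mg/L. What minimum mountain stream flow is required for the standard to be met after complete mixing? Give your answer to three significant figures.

176 L/s

Set C_mix = 23: (Q·0 + 33.00·146.0) / (Q + 33.00) = 23
→ Q = 33.00·(146.0 − 23)/(23 − 0) = 176.5 L/s.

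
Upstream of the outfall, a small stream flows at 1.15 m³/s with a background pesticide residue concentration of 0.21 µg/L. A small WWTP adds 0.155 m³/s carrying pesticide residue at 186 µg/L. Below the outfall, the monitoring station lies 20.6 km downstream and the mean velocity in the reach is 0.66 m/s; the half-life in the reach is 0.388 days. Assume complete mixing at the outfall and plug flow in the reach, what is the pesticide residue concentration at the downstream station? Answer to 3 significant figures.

11.7 µg/L

After mixing, C = (1.150·0.2100 + 0.1550·186.0) / 1.305 = 29.07/1.305 = 22.28 µg/L.
Travel time t = 20.6·1000 / 0.66 = 31210 s = 8.670 h.
Half-life 0.388 d → k = ln 2 / 0.388 = 1.786 d⁻¹.
After decay, C = 22.28 × e^(−kt) = 22.28 × 0.5245 = 11.68 µg/L.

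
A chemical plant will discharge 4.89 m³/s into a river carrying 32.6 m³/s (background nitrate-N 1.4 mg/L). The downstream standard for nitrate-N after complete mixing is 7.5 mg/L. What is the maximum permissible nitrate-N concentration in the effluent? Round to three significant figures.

At the limit, (Qr·Cr + Qe·Cₑ)/(Qr + Qe) = 7.5:
Cₑ = (37.49·7.5 − 32.60·1.400) / 4.890 = 48.17 mg/L.

48.2 mg/L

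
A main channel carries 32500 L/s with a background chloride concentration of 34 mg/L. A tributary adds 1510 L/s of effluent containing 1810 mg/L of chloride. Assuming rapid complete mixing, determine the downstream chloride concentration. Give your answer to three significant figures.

113 mg/L

After mixing, C = (32500·34.00 + 1510·1810) / 34010 = 3838000/34010 = 112.9 mg/L.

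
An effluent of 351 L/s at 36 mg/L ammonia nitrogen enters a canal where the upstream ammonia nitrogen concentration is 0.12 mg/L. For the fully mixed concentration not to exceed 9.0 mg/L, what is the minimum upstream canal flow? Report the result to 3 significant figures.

Set C_mix = 9.0: (Q·0.1200 + 351.0·36.00) / (Q + 351.0) = 9.0
→ Q = 351.0·(36.00 − 9.0)/(9.0 − 0.1200) = 1067 L/s.

1070 L/s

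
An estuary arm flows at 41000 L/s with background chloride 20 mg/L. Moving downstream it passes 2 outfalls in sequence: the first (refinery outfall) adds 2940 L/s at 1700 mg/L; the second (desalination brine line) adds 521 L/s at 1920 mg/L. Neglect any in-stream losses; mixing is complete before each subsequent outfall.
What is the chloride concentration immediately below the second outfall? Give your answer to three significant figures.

153 mg/L

After outfall 1: Q = 41000 + 2940 = 43940 L/s; C = (41000·20.00 + 2940·1700)/43940 = 132.4 mg/L.
After outfall 2: Q = 43940 + 521.0 = 44460 L/s; C = (43940·132.4 + 521.0·1920)/44460 = 153.4 mg/L.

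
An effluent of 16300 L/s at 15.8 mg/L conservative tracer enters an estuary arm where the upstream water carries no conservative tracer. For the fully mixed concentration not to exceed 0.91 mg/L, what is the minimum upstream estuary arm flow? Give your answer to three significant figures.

Set C_mix = 0.91: (Q·0 + 16300·15.80) / (Q + 16300) = 0.91
→ Q = 16300·(15.80 − 0.91)/(0.91 − 0) = 266700 L/s.

267000 L/s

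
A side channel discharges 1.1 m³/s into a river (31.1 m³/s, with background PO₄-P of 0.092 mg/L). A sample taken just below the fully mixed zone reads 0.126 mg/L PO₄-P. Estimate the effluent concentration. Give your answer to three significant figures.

1.09 mg/L

Mass balance: 31.10·0.09200 + 1.100·Cₑ = 32.20·0.1260
→ Cₑ = (32.20·0.1260 − 31.10·0.09200) / 1.100 = 1.087 mg/L.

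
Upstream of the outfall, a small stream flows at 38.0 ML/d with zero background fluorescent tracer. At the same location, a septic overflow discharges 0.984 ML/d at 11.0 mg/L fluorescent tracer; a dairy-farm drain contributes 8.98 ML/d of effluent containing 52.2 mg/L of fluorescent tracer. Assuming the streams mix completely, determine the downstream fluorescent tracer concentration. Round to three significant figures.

Mass balance: C = (38.00·0 + 0.9840·11.00 + 8.980·52.20) / 47.96 = 479.6/47.96 = 9.999 mg/L.

10.0 mg/L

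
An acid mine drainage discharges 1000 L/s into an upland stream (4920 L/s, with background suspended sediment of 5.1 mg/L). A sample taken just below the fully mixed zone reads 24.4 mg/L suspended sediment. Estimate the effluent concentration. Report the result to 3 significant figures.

119 mg/L

Mass balance: 4920·5.100 + 1000·Cₑ = 5920·24.40
→ Cₑ = (5920·24.40 − 4920·5.100) / 1000 = 119.4 mg/L.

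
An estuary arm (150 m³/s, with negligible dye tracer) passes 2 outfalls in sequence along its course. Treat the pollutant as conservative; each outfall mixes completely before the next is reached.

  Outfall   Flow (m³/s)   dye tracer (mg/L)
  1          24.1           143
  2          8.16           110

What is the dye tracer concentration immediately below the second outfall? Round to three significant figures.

Outfall 1: combined Q = 174.1 m³/s; C = (150.0·0 + 24.10·143.0)/174.1 = 19.79 mg/L.
Outfall 2: combined Q = 182.3 m³/s; C = (174.1·19.79 + 8.160·110.0)/182.3 = 23.83 mg/L.

23.8 mg/L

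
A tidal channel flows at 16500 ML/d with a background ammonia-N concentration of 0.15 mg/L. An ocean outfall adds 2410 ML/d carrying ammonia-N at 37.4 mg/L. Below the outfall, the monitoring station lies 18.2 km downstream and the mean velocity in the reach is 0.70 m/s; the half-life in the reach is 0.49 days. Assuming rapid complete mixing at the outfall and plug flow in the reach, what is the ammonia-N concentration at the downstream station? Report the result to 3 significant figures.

3.20 mg/L

Mass balance: C = (16500·0.1500 + 2410·37.40) / 18910 = 92610/18910 = 4.897 mg/L.
Travel time t = 18.2·1000 / 0.70 = 26000 s = 7.222 h.
Half-life 0.49 d → k = ln 2 / 0.49 = 1.415 d⁻¹.
Decay over the reach: 4.897·exp(−kt) = 4.897·0.6533 = 3.200 mg/L.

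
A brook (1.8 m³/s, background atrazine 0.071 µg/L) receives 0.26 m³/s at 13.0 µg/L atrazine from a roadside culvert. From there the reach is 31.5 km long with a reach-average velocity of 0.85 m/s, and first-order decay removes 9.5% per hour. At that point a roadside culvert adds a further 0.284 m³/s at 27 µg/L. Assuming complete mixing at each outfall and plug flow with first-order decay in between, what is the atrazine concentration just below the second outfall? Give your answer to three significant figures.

3.81 µg/L

Conservation of mass: C = (1.800·0.07100 + 0.2600·13.00) / 2.060 = 3.508/2.060 = 1.703 µg/L; combined flow 2.060 m³/s.
Travel time t = 31.5·1000 / 0.85 = 37060 s = 10.29 h.
9.5%/h lost → k = −ln(1 − 0.095) = 0.09982 h⁻¹.
Applying C = C₀e^(−kt): 1.703 × 0.3579 = 0.6094 µg/L.
At the second outfall, C = (2.060·0.6094 + 0.2840·27.00) / (2.060 + 0.2840) = 3.807 µg/L.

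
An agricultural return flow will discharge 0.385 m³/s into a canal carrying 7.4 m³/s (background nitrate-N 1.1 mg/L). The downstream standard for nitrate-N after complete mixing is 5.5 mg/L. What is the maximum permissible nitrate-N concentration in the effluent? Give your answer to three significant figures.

90.1 mg/L

At the limit, (Qr·Cr + Qe·Cₑ)/(Qr + Qe) = 5.5:
Cₑ = (7.785·5.5 − 7.400·1.100) / 0.3850 = 90.07 mg/L.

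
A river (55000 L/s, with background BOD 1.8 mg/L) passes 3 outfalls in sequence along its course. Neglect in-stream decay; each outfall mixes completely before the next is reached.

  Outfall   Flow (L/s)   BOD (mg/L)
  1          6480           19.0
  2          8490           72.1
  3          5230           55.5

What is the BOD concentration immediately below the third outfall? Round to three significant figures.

15.0 mg/L

Outfall 1: combined Q = 61480 L/s; C = (55000·1.800 + 6480·19.00)/61480 = 3.613 mg/L.
Outfall 2: combined Q = 69970 L/s; C = (61480·3.613 + 8490·72.10)/69970 = 11.92 mg/L.
Outfall 3: combined Q = 75200 L/s; C = (69970·11.92 + 5230·55.50)/75200 = 14.95 mg/L.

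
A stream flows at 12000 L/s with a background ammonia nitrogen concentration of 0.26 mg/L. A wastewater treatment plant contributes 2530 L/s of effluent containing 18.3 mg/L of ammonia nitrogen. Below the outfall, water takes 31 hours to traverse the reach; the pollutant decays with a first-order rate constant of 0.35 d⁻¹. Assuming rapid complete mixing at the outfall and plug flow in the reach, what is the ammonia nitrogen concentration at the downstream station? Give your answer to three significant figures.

Mixed concentration C = ΣQC/ΣQ = (12000·0.2600 + 2530·18.30) / 14530 = 49420/14530 = 3.401 mg/L.
Decay over the reach: 3.401·exp(−kt) = 3.401·0.6363 = 2.164 mg/L.

2.16 mg/L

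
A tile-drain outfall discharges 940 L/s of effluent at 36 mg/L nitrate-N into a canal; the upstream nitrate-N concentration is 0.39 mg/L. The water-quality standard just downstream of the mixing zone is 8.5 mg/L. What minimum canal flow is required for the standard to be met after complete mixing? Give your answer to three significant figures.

3190 L/s

Set C_mix = 8.5: (Q·0.3900 + 940.0·36.00) / (Q + 940.0) = 8.5
→ Q = 940.0·(36.00 − 8.5)/(8.5 − 0.3900) = 3187 L/s.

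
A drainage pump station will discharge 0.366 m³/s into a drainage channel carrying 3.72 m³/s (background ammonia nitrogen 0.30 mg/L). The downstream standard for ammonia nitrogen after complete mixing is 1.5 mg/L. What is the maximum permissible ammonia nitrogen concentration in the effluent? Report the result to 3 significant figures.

13.7 mg/L

At the limit, (Qr·Cr + Qe·Cₑ)/(Qr + Qe) = 1.5:
Cₑ = (4.086·1.5 − 3.720·0.3000) / 0.3660 = 13.70 mg/L.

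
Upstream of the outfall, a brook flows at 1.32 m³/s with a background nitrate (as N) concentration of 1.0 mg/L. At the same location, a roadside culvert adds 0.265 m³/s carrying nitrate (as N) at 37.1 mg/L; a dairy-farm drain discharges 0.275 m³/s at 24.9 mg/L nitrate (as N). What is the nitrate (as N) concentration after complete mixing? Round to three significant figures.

Mixed concentration C = ΣQC/ΣQ = (1.320·1.000 + 0.2650·37.10 + 0.2750·24.90) / 1.860 = 18.00/1.860 = 9.677 mg/L.

9.68 mg/L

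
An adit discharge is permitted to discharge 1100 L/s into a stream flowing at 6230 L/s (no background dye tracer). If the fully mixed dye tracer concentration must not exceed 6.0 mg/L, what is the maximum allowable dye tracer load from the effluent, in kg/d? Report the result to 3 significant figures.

Mass balance at the limit: 6230·0 + 1100·Cₑ = 7330·6.0 → Cₑ = 39.98 mg/L.
1100 L/s = 1.100 m³/s. Load = 1.100 m³/s × 39.98 g/m³ × 86 400 s/d = 3800 kg/d.

3800 kg/d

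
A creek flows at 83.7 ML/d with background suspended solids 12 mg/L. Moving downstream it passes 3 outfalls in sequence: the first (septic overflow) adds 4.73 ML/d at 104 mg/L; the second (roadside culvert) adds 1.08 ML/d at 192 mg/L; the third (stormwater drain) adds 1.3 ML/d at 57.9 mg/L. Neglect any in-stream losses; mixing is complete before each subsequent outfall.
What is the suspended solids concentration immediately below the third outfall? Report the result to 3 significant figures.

19.6 mg/L

Below outfall 1: Q → 88.43 ML/d, C = (83.70·12.00 + 4.730·104.0)/88.43 = 16.92 mg/L.
Below outfall 2: Q → 89.51 ML/d, C = (88.43·16.92 + 1.080·192.0)/89.51 = 19.03 mg/L.
Below outfall 3: Q → 90.81 ML/d, C = (89.51·19.03 + 1.300·57.90)/90.81 = 19.59 mg/L.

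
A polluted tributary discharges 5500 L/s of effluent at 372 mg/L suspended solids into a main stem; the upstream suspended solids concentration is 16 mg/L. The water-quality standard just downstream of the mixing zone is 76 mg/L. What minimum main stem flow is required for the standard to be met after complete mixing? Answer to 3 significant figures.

Set C_mix = 76: (Q·16.00 + 5500·372.0) / (Q + 5500) = 76
→ Q = 5500·(372.0 − 76)/(76 − 16.00) = 27130 L/s.

27100 L/s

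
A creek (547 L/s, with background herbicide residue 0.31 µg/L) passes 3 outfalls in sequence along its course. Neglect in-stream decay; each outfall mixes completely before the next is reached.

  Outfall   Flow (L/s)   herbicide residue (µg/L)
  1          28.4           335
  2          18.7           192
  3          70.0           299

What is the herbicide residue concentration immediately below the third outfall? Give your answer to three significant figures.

51.5 µg/L

Below outfall 1: Q → 575.4 L/s, C = (547.0·0.3100 + 28.40·335.0)/575.4 = 16.83 µg/L.
Below outfall 2: Q → 594.1 L/s, C = (575.4·16.83 + 18.70·192.0)/594.1 = 22.34 µg/L.
Below outfall 3: Q → 664.1 L/s, C = (594.1·22.34 + 70.00·299.0)/664.1 = 51.50 µg/L.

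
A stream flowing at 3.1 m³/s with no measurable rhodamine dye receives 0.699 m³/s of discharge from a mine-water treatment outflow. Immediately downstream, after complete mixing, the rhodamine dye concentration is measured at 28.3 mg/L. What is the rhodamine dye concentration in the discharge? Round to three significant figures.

Mass balance: 3.100·0 + 0.6990·Cₑ = 3.799·28.30
→ Cₑ = (3.799·28.30 − 3.100·0) / 0.6990 = 153.8 mg/L.

154 mg/L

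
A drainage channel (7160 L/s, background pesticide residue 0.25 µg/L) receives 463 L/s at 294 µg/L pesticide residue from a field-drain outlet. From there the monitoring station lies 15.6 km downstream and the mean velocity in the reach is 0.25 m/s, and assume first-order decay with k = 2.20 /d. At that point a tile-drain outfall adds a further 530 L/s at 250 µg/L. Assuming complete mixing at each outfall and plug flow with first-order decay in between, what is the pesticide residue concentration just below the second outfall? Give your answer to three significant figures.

19.7 µg/L

Mass balance: C = (7160·0.2500 + 463.0·294.0) / 7623 = 137900/7623 = 18.09 µg/L; combined flow 7623 L/s.
Travel time t = 15.6·1000 / 0.25 = 62400 s = 17.33 h.
First-order decay: C = 18.09·exp(−k·t) = 18.09·0.2042 = 3.693 µg/L.
At the second outfall, C = (7623·3.693 + 530.0·250.0) / (7623 + 530.0) = 19.71 µg/L.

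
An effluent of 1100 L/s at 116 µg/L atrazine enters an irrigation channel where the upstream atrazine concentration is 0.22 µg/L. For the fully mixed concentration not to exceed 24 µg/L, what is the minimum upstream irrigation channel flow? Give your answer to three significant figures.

4260 L/s

Set C_mix = 24: (Q·0.2200 + 1100·116.0) / (Q + 1100) = 24
→ Q = 1100·(116.0 − 24)/(24 − 0.2200) = 4256 L/s.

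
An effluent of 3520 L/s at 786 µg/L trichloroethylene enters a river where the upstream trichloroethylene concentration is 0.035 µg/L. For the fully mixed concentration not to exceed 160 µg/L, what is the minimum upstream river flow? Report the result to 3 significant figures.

13800 L/s

Set C_mix = 160: (Q·0.03500 + 3520·786.0) / (Q + 3520) = 160
→ Q = 3520·(786.0 − 160)/(160 − 0.03500) = 13780 L/s.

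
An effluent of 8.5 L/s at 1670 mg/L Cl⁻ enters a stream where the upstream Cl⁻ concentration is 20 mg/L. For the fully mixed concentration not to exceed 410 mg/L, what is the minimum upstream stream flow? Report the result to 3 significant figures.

27.5 L/s

Set C_mix = 410: (Q·20.00 + 8.500·1670) / (Q + 8.500) = 410
→ Q = 8.500·(1670 − 410)/(410 − 20.00) = 27.46 L/s.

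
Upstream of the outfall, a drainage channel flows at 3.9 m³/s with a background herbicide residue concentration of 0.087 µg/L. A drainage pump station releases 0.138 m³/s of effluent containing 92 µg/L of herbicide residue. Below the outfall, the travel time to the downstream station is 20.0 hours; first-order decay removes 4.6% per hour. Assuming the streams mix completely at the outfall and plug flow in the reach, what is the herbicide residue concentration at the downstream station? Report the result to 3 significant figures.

Flow-weighted average: C = (3.900·0.08700 + 0.1380·92.00) / 4.038 = 13.04/4.038 = 3.228 µg/L.
4.6%/h lost → k = −ln(1 − 0.046) = 0.04709 h⁻¹.
Applying C = C₀e^(−kt): 3.228 × 0.3899 = 1.259 µg/L.

1.26 µg/L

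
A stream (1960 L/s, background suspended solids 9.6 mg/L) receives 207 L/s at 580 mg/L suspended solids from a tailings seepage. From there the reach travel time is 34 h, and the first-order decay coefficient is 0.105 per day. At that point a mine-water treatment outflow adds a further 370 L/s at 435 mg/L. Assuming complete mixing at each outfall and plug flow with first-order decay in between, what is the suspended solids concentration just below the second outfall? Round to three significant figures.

Conservation of mass: C = (1960·9.600 + 207.0·580.0) / 2167 = 138900/2167 = 64.09 mg/L; combined flow 2167 L/s.
First-order decay: C = 64.09·exp(−k·t) = 64.09·0.8618 = 55.23 mg/L.
At the second outfall, C = (2167·55.23 + 370.0·435.0) / (2167 + 370.0) = 110.6 mg/L.

111 mg/L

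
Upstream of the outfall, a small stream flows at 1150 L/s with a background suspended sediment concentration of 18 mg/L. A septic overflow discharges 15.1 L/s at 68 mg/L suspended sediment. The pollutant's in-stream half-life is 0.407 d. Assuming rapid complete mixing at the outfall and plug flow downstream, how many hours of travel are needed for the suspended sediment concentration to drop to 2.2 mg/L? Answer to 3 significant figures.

Mixed concentration C = ΣQC/ΣQ = (1150·18.00 + 15.10·68.00) / 1165 = 21730/1165 = 18.65 mg/L.
Half-life 0.407 d → k = ln 2 / 0.407 = 1.703 d⁻¹.
18.65·exp(−k·t) = 2.2 → t = ln(18.65/2.2)/k = 108400 s = 30.12 h.

30.1 h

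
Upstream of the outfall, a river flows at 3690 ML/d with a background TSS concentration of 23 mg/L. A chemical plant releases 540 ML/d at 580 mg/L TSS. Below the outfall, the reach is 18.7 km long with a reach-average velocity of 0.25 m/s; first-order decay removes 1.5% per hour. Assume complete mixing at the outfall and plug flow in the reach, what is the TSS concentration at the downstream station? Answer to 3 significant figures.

68.7 mg/L

Mass balance: C = (3690·23.00 + 540.0·580.0) / 4230 = 398100/4230 = 94.11 mg/L.
Travel time t = 18.7·1000 / 0.25 = 74800 s = 20.78 h.
1.5%/h lost → k = −ln(1 − 0.015) = 0.01511 h⁻¹.
Decay over the reach: 94.11·exp(−kt) = 94.11·0.7305 = 68.74 mg/L.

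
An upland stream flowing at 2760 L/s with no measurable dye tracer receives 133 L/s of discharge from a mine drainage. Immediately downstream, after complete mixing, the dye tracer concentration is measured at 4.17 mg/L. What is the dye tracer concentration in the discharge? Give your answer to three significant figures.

Mass balance: 2760·0 + 133.0·Cₑ = 2893·4.170
→ Cₑ = (2893·4.170 − 2760·0) / 133.0 = 90.71 mg/L.

90.7 mg/L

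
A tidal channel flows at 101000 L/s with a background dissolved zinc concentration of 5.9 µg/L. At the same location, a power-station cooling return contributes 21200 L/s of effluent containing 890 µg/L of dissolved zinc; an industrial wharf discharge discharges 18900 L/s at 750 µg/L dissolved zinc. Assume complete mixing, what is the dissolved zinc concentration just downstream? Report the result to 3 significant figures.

Conservation of mass: C = (101000·5.900 + 21200·890.0 + 18900·750.0) / 141100 = 33640000/141100 = 238.4 µg/L.

238 µg/L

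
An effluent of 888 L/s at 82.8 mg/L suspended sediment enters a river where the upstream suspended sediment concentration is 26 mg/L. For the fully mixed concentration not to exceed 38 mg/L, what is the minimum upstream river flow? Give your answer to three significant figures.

Set C_mix = 38: (Q·26.00 + 888.0·82.80) / (Q + 888.0) = 38
→ Q = 888.0·(82.80 − 38)/(38 − 26.00) = 3315 L/s.

3320 L/s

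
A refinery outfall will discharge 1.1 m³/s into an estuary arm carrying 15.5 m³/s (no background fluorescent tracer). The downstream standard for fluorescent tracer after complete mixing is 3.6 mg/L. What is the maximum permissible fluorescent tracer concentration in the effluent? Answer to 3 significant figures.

54.3 mg/L

At the limit, (Qr·Cr + Qe·Cₑ)/(Qr + Qe) = 3.6:
Cₑ = (16.60·3.6 − 15.50·0) / 1.100 = 54.33 mg/L.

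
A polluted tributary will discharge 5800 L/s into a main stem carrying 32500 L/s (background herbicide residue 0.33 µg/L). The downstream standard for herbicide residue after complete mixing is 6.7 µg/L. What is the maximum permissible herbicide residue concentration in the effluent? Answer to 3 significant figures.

42.4 µg/L

At the limit, (Qr·Cr + Qe·Cₑ)/(Qr + Qe) = 6.7:
Cₑ = (38300·6.7 − 32500·0.3300) / 5800 = 42.39 µg/L.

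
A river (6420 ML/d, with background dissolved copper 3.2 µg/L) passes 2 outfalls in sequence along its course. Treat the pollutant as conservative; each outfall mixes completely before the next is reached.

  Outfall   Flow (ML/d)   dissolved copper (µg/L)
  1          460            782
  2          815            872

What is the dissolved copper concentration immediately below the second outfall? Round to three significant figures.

142 µg/L

After outfall 1: Q = 6420 + 460.0 = 6880 ML/d; C = (6420·3.200 + 460.0·782.0)/6880 = 55.27 µg/L.
After outfall 2: Q = 6880 + 815.0 = 7695 ML/d; C = (6880·55.27 + 815.0·872.0)/7695 = 141.8 µg/L.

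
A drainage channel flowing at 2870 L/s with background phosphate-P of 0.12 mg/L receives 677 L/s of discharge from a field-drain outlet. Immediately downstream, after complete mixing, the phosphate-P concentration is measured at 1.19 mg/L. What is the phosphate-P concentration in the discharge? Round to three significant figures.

5.73 mg/L

Mass balance: 2870·0.1200 + 677.0·Cₑ = 3547·1.190
→ Cₑ = (3547·1.190 − 2870·0.1200) / 677.0 = 5.726 mg/L.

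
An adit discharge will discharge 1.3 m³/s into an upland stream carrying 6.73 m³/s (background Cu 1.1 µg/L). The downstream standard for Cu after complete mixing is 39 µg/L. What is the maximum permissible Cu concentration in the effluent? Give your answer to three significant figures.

At the limit, (Qr·Cr + Qe·Cₑ)/(Qr + Qe) = 39:
Cₑ = (8.030·39 − 6.730·1.100) / 1.300 = 235.2 µg/L.

235 µg/L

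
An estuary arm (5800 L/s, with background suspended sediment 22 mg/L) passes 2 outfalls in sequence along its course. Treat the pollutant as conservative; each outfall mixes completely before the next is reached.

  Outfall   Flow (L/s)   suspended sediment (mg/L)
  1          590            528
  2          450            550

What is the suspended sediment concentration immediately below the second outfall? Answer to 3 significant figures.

100 mg/L

After outfall 1: Q = 5800 + 590.0 = 6390 L/s; C = (5800·22.00 + 590.0·528.0)/6390 = 68.72 mg/L.
After outfall 2: Q = 6390 + 450.0 = 6840 L/s; C = (6390·68.72 + 450.0·550.0)/6840 = 100.4 mg/L.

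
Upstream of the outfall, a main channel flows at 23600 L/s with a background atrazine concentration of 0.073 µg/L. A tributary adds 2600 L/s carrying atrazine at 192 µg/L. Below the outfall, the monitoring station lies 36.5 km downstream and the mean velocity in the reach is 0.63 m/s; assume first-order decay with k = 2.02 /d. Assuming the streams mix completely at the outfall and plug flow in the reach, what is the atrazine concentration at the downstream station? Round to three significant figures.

4.93 µg/L

After mixing, C = (23600·0.07300 + 2600·192.0) / 26200 = 500900/26200 = 19.12 µg/L.
Travel time t = 36.5·1000 / 0.63 = 57940 s = 16.09 h.
Decay over the reach: 19.12·exp(−kt) = 19.12·0.2581 = 4.934 µg/L.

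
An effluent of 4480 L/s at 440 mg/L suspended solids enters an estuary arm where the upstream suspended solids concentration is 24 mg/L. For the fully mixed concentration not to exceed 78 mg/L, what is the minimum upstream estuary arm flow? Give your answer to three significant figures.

30000 L/s

Set C_mix = 78: (Q·24.00 + 4480·440.0) / (Q + 4480) = 78
→ Q = 4480·(440.0 − 78)/(78 − 24.00) = 30030 L/s.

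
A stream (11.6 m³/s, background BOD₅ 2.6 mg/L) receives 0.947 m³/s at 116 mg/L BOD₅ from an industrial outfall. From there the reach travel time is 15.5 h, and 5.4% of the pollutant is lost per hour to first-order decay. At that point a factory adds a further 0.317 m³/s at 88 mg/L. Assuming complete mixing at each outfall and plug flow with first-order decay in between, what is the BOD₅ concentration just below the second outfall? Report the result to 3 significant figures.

6.77 mg/L

Flow-weighted average: C = (11.60·2.600 + 0.9470·116.0) / 12.55 = 140.0/12.55 = 11.16 mg/L; combined flow 12.55 m³/s.
5.4%/h lost → k = −ln(1 − 0.054) = 0.05551 h⁻¹.
First-order decay: C = 11.16·exp(−k·t) = 11.16·0.4230 = 4.720 mg/L.
At the second outfall, C = (12.55·4.720 + 0.3170·88.00) / (12.55 + 0.3170) = 6.772 mg/L.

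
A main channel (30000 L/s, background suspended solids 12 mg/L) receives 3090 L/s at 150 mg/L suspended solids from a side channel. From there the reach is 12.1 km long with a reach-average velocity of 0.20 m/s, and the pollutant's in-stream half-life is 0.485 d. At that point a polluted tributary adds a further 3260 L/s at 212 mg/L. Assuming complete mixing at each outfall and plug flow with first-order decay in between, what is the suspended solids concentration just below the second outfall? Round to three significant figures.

Flow-weighted average: C = (30000·12.00 + 3090·150.0) / 33090 = 823500/33090 = 24.89 mg/L; combined flow 33090 L/s.
Travel time t = 12.1·1000 / 0.20 = 60500 s = 16.81 h.
Half-life 0.485 d → k = ln 2 / 0.485 = 1.429 d⁻¹.
Applying C = C₀e^(−kt): 24.89 × 0.3676 = 9.148 mg/L.
Second outfall: C = (33090·9.148 + 3260·212.0)/36350 = 27.34 mg/L.

27.3 mg/L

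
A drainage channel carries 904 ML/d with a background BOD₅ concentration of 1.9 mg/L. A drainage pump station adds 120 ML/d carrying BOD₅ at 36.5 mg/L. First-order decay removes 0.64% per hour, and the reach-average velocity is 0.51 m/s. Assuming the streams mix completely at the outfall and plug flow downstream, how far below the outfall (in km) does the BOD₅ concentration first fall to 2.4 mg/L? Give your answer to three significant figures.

Conservation of mass: C = (904.0·1.900 + 120.0·36.50) / 1024 = 6098/1024 = 5.955 mg/L.
0.64%/h lost → k = −ln(1 − 0.0064) = 0.006421 h⁻¹.
Set 5.955·exp(−k·t) = 2.4 → t = ln(5.955/2.4)/k = 509500 s = 141.5 h.
Distance = v·t = 0.51·509500 = 259900 m = 259.9 km.

260 km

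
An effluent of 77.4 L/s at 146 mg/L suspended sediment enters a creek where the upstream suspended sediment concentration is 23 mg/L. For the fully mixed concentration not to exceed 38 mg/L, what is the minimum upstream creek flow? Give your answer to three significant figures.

557 L/s

Set C_mix = 38: (Q·23.00 + 77.40·146.0) / (Q + 77.40) = 38
→ Q = 77.40·(146.0 − 38)/(38 − 23.00) = 557.3 L/s.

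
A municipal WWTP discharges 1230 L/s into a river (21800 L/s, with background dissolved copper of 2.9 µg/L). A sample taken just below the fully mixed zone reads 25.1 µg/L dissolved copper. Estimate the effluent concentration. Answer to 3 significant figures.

Mass balance: 21800·2.900 + 1230·Cₑ = 23030·25.10
→ Cₑ = (23030·25.10 − 21800·2.900) / 1230 = 418.6 µg/L.

419 µg/L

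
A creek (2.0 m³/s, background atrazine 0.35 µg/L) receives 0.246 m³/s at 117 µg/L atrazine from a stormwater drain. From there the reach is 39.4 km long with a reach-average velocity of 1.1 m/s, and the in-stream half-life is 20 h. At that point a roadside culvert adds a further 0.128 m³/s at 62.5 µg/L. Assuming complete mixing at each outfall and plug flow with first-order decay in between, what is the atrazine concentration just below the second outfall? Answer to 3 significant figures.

Mixed concentration C = ΣQC/ΣQ = (2.000·0.3500 + 0.2460·117.0) / 2.246 = 29.48/2.246 = 13.13 µg/L; combined flow 2.246 m³/s.
Travel time t = 39.4·1000 / 1.1 = 35820 s = 9.949 h.
Half-life 20 h → k = ln 2 / 20 = 0.03466 h⁻¹ = 0.8318 d⁻¹.
First-order decay: C = 13.13·exp(−k·t) = 13.13·0.7083 = 9.298 µg/L.
Second outfall: C = (2.246·9.298 + 0.1280·62.50)/2.374 = 12.17 µg/L.

12.2 µg/L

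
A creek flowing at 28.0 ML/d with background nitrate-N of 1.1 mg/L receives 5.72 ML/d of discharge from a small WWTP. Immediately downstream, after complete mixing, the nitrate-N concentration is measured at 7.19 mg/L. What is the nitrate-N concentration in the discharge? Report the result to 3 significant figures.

37.0 mg/L

Mass balance: 28.00·1.100 + 5.720·Cₑ = 33.72·7.190
→ Cₑ = (33.72·7.190 − 28.00·1.100) / 5.720 = 37.00 mg/L.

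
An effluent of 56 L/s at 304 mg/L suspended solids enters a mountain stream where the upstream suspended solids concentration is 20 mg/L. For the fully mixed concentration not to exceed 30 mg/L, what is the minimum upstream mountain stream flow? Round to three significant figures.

1530 L/s

Set C_mix = 30: (Q·20.00 + 56.00·304.0) / (Q + 56.00) = 30
→ Q = 56.00·(304.0 − 30)/(30 − 20.00) = 1534 L/s.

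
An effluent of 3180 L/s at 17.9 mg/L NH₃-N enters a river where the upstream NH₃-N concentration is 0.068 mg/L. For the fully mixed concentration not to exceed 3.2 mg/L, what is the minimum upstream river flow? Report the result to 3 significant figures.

14900 L/s

Set C_mix = 3.2: (Q·0.06800 + 3180·17.90) / (Q + 3180) = 3.2
→ Q = 3180·(17.90 − 3.2)/(3.2 − 0.06800) = 14930 L/s.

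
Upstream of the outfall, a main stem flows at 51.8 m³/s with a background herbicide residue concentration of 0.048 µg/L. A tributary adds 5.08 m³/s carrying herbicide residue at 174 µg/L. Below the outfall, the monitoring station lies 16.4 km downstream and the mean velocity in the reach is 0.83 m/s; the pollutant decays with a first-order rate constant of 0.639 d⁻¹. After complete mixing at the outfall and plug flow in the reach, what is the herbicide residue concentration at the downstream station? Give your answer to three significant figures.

13.5 µg/L

Conservation of mass: C = (51.80·0.04800 + 5.080·174.0) / 56.88 = 886.4/56.88 = 15.58 µg/L.
Travel time t = 16.4·1000 / 0.83 = 19760 s = 5.489 h.
Applying C = C₀e^(−kt): 15.58 × 0.8640 = 13.47 µg/L.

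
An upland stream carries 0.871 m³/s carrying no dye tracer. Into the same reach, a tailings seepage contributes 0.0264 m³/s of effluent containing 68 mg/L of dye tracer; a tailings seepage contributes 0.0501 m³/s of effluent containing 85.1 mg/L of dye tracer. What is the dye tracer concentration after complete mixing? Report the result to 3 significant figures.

Flow-weighted average: C = (0.8710·0 + 0.02640·68.00 + 0.05010·85.10) / 0.9475 = 6.059/0.9475 = 6.394 mg/L.

6.39 mg/L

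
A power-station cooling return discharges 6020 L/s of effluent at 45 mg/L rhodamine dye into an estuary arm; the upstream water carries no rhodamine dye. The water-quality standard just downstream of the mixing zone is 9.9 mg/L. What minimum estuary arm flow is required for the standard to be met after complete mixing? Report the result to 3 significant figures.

21300 L/s

Set C_mix = 9.9: (Q·0 + 6020·45.00) / (Q + 6020) = 9.9
→ Q = 6020·(45.00 − 9.9)/(9.9 − 0) = 21340 L/s.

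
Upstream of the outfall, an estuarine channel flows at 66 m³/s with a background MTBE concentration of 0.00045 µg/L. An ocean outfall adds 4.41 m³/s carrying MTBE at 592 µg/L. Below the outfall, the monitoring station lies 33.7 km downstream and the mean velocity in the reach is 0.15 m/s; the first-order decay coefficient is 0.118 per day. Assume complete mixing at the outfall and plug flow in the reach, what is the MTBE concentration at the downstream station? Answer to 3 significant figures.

Mass balance: C = (66.00·0.0004500 + 4.410·592.0) / 70.41 = 2611/70.41 = 37.08 µg/L.
Travel time t = 33.7·1000 / 0.15 = 224700 s = 62.41 h.
Applying C = C₀e^(−kt): 37.08 × 0.7358 = 27.28 µg/L.

27.3 µg/L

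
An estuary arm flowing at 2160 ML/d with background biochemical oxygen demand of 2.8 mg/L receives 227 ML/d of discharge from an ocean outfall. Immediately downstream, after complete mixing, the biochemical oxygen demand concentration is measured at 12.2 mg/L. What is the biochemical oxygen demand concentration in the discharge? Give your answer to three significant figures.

102 mg/L

Mass balance: 2160·2.800 + 227.0·Cₑ = 2387·12.20
→ Cₑ = (2387·12.20 − 2160·2.800) / 227.0 = 101.6 mg/L.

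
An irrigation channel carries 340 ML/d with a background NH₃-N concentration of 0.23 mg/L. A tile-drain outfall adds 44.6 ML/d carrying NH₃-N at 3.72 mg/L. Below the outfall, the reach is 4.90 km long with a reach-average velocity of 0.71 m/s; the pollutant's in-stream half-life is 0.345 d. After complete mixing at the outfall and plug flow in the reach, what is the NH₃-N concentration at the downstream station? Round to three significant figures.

After mixing, C = (340.0·0.2300 + 44.60·3.720) / 384.6 = 244.1/384.6 = 0.6347 mg/L.
Travel time t = 4.90·1000 / 0.71 = 6901 s = 1.917 h.
Half-life 0.345 d → k = ln 2 / 0.345 = 2.009 d⁻¹.
Decay over the reach: 0.6347·exp(−kt) = 0.6347·0.8517 = 0.5406 mg/L.

0.541 mg/L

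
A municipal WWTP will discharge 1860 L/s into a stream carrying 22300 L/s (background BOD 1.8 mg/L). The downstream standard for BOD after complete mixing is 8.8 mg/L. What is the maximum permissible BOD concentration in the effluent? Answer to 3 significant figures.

92.7 mg/L

At the limit, (Qr·Cr + Qe·Cₑ)/(Qr + Qe) = 8.8:
Cₑ = (24160·8.8 − 22300·1.800) / 1860 = 92.72 mg/L.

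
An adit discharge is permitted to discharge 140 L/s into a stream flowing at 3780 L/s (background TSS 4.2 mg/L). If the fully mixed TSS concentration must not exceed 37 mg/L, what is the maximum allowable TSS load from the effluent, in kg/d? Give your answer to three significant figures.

11200 kg/d

Mass balance at the limit: 3780·4.200 + 140.0·Cₑ = 3920·37 → Cₑ = 922.6 mg/L.
140.0 L/s = 0.1400 m³/s. Load = 0.1400 m³/s × 922.6 g/m³ × 86 400 s/d = 11160 kg/d.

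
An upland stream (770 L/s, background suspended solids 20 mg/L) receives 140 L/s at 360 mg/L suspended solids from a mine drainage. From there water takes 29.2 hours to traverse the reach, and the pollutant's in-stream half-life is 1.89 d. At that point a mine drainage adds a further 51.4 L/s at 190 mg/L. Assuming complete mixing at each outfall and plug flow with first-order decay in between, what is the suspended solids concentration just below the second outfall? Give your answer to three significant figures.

Mass balance: C = (770.0·20.00 + 140.0·360.0) / 910.0 = 65800/910.0 = 72.31 mg/L; combined flow 910.0 L/s.
Half-life 1.89 d → k = ln 2 / 1.89 = 0.3667 d⁻¹.
First-order decay: C = 72.31·exp(−k·t) = 72.31·0.6401 = 46.28 mg/L.
At the second outfall, C = (910.0·46.28 + 51.40·190.0) / (910.0 + 51.40) = 53.96 mg/L.

54.0 mg/L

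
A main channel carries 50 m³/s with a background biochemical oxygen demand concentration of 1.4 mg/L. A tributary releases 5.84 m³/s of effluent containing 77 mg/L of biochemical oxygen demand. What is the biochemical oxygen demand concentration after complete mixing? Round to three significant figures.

After mixing, C = (50.00·1.400 + 5.840·77.00) / 55.84 = 519.7/55.84 = 9.307 mg/L.

9.31 mg/L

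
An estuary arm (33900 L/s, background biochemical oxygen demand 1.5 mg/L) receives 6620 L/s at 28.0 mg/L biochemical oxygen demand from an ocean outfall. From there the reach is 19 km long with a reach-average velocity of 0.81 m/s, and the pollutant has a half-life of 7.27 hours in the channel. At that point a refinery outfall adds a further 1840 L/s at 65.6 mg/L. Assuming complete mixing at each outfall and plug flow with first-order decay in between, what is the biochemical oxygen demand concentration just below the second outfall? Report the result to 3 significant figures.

Mass balance: C = (33900·1.500 + 6620·28.00) / 40520 = 236200/40520 = 5.829 mg/L; combined flow 40520 L/s.
Travel time t = 19·1000 / 0.81 = 23460 s = 6.516 h.
Half-life 7.27 h → k = ln 2 / 7.27 = 0.09534 h⁻¹ = 2.288 d⁻¹.
After decay, C = 5.829 × e^(−kt) = 5.829 × 0.5373 = 3.132 mg/L.
At the second outfall, C = (40520·3.132 + 1840·65.60) / (40520 + 1840) = 5.845 mg/L.

5.85 mg/L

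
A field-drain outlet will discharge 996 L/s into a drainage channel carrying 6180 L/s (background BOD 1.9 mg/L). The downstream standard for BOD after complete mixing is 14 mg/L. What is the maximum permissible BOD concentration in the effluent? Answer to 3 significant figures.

89.1 mg/L

At the limit, (Qr·Cr + Qe·Cₑ)/(Qr + Qe) = 14:
Cₑ = (7176·14 − 6180·1.900) / 996.0 = 89.08 mg/L.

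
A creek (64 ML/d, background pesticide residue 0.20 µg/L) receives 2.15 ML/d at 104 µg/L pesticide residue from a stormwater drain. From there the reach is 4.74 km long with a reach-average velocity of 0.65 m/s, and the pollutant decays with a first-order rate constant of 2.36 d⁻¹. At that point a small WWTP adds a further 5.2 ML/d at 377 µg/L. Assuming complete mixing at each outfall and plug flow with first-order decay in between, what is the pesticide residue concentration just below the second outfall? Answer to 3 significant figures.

30.2 µg/L

Mass balance: C = (64.00·0.2000 + 2.150·104.0) / 66.15 = 236.4/66.15 = 3.574 µg/L; combined flow 66.15 ML/d.
Travel time t = 4.74·1000 / 0.65 = 7292 s = 2.026 h.
Applying C = C₀e^(−kt): 3.574 × 0.8194 = 2.928 µg/L.
Second outfall: C = (66.15·2.928 + 5.200·377.0)/71.35 = 30.19 µg/L.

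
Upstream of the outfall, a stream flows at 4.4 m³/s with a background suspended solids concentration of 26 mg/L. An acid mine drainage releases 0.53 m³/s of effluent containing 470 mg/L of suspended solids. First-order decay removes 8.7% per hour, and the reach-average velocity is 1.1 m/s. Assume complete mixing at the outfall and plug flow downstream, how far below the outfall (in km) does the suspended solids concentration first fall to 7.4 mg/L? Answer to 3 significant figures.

Flow-weighted average: C = (4.400·26.00 + 0.5300·470.0) / 4.930 = 363.5/4.930 = 73.73 mg/L.
8.7%/h lost → k = −ln(1 − 0.087) = 0.09102 h⁻¹.
Set 73.73·exp(−k·t) = 7.4 → t = ln(73.73/7.4)/k = 90930 s = 25.26 h.
Distance = v·t = 1.1·90930 = 100000 m = 100.0 km.

100 km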